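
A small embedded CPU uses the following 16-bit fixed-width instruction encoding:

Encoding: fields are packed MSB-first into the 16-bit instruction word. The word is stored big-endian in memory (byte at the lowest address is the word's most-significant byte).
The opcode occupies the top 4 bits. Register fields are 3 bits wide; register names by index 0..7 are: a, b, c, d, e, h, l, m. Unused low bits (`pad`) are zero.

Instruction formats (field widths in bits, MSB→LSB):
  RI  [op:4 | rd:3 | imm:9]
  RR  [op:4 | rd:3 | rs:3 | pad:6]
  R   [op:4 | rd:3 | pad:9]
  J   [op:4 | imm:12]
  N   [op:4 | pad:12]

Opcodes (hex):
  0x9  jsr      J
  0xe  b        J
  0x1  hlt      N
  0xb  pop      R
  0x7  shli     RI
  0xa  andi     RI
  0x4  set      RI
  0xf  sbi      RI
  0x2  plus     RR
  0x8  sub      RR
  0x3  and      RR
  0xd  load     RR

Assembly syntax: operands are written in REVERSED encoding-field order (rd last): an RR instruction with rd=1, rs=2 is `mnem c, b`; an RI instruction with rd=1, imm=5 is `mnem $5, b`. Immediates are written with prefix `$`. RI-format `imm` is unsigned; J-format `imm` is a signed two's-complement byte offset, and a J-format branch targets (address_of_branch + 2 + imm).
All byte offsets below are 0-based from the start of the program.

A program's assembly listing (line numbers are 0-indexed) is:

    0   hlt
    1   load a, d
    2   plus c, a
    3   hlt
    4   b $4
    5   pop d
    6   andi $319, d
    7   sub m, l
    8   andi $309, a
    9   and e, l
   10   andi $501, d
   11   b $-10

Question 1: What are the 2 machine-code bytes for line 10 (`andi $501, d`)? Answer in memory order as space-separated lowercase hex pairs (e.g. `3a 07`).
line 10 (andi): pack op=0xa:4|rd=3:3|imm=501:9 = 0xa7f5; big→ a7 f5

a7 f5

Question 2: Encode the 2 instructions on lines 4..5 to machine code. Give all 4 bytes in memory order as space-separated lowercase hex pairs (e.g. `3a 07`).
line 4 (b): pack op=0xe:4|imm=4:12 = 0xe004; big→ e0 04
line 5 (pop): pack op=0xb:4|rd=3:3|pad=0:9 = 0xb600; big→ b6 00

e0 04 b6 00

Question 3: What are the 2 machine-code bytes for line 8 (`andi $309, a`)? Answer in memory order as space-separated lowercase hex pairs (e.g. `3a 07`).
a1 35

line 8 (andi): pack op=0xa:4|rd=0:3|imm=309:9 = 0xa135; big→ a1 35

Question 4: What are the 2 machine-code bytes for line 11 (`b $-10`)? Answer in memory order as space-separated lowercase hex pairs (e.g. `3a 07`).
ef f6

line 11 (b): pack op=0xe:4|imm=-10:12 = 0xeff6; big→ ef f6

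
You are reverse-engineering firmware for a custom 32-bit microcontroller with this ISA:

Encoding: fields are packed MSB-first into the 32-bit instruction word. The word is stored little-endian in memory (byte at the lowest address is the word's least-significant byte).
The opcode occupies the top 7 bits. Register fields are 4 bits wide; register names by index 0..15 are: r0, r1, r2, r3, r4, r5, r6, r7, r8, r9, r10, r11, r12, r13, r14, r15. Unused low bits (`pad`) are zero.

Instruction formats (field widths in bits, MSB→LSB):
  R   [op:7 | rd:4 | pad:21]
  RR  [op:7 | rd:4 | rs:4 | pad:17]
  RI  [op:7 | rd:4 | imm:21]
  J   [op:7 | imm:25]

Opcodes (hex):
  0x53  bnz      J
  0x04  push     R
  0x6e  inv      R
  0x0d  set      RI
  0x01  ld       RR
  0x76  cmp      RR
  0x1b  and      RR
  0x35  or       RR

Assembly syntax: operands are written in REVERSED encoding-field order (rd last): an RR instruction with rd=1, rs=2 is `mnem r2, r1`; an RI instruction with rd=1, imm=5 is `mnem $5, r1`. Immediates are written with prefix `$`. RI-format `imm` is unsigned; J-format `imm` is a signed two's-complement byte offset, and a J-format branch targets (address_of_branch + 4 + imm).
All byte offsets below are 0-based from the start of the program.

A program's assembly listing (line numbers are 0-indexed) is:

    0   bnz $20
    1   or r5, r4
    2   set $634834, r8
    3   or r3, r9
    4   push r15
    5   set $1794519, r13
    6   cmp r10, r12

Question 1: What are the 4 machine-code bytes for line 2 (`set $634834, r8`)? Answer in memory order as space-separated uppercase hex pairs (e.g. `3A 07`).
2. set fields op=0xd:7|rd=8:4|imm=634834:21 → word 1b09afd2h → d2 af 09 1b

D2 AF 09 1B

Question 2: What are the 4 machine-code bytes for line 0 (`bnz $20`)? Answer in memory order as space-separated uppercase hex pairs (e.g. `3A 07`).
line 0 (bnz): pack op=0x53:7|imm=20:25 = 0xa6000014; little→ 14 00 00 a6

14 00 00 A6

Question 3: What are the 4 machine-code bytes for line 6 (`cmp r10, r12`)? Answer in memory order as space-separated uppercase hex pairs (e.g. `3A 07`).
L6: cmp op=0x76:7|rd=12:4|rs=10:4|pad=0:17 ⇒ 0xed940000 ⇒ little 00 00 94 ed

00 00 94 ED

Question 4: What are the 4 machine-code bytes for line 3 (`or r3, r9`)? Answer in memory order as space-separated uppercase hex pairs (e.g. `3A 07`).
3. or fields op=0x35:7|rd=9:4|rs=3:4|pad=0:17 → word 6b260000h → 00 00 26 6b

00 00 26 6B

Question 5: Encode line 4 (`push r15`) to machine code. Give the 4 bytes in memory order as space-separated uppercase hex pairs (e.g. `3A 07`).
line 4 (push): pack op=0x4:7|rd=15:4|pad=0:21 = 0x09e00000; little→ 00 00 e0 09

00 00 E0 09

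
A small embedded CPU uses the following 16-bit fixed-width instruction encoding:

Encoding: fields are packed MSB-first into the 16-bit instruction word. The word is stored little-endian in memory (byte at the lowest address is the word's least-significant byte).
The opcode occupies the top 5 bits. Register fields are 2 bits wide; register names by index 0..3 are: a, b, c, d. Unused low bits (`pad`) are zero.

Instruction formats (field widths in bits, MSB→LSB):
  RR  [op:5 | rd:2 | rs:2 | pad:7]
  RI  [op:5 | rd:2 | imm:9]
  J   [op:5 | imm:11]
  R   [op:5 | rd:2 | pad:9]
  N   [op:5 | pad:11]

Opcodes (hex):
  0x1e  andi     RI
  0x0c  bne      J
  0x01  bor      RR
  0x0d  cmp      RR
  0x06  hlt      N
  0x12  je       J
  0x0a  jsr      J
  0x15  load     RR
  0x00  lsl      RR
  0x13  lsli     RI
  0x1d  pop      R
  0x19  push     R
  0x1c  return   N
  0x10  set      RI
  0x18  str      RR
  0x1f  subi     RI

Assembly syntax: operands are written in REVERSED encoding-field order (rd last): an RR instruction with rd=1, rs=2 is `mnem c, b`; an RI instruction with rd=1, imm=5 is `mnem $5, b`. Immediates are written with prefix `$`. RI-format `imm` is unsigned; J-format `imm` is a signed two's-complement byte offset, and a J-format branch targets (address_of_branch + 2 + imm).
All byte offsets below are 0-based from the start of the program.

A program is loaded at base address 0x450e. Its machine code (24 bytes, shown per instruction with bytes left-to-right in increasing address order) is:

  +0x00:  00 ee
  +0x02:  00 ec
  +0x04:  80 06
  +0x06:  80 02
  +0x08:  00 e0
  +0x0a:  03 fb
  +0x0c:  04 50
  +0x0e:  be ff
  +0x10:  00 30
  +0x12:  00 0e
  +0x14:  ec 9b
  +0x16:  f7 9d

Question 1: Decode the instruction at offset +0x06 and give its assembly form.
lsl b, b

[06] 80 02 → 0x0280
  op=0x0280>>11=0x0 ⇒ lsl (RR)
  rd: (w>>9)&0x3=0x1 → b
  rs: (w>>7)&0x3=0x1 → b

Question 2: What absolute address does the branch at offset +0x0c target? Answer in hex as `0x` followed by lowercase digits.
[0c] 04 50 → 0x5004
  top 5b → 0xa → jsr [J]
  [10:0] imm=4 = $4
  target = base 0x450e + off 0x0c + 2 + imm 4 = 0x4520

0x4520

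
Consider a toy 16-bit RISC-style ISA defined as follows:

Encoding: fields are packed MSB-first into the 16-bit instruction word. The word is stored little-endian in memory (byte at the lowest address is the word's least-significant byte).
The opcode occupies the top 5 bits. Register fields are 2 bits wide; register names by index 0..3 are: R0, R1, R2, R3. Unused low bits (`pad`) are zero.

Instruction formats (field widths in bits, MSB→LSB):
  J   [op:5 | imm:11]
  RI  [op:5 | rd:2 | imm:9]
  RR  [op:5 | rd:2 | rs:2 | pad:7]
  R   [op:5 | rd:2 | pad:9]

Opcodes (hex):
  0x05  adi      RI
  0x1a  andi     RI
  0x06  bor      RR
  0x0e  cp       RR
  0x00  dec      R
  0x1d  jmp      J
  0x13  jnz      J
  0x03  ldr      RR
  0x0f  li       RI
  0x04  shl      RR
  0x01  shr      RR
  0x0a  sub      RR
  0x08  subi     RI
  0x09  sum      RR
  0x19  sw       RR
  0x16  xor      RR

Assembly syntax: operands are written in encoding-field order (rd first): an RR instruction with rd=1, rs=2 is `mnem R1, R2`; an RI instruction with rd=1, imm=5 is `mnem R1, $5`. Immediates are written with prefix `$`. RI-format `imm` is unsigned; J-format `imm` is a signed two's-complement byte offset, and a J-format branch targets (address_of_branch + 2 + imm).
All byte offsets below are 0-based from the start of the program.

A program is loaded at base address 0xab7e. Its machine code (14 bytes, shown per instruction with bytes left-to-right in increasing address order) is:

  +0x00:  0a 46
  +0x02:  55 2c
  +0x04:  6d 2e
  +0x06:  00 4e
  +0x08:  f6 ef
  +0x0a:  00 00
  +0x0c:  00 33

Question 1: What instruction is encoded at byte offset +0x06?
sum R3, R0

+0x06: 00 4e ⇒ word 0x4e00 (little)
  opcode bits[15:11]=0x9: sum/RR
  rd: (w>>9)&0x3=0x3 → R3
  rs: (w>>7)&0x3=0x0 → R0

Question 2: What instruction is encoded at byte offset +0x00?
subi R3, $10

@+00  little-endian(0a 46) = 0x460a
  top 5b → 0x8 → subi [RI]
  [10:9] rd=3 = R3
  [8:0] imm=10 = $10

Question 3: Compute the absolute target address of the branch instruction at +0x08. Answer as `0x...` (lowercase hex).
0xab7e

@+08  little-endian(f6 ef) = 0xeff6
  top 5b → 0x1d → jmp [J]
  imm@[10:0]=0x7f6 (s11→-10) ⇒ $-10
  target = base 0xab7e + off 0x08 + 2 + imm -10 = 0xab7e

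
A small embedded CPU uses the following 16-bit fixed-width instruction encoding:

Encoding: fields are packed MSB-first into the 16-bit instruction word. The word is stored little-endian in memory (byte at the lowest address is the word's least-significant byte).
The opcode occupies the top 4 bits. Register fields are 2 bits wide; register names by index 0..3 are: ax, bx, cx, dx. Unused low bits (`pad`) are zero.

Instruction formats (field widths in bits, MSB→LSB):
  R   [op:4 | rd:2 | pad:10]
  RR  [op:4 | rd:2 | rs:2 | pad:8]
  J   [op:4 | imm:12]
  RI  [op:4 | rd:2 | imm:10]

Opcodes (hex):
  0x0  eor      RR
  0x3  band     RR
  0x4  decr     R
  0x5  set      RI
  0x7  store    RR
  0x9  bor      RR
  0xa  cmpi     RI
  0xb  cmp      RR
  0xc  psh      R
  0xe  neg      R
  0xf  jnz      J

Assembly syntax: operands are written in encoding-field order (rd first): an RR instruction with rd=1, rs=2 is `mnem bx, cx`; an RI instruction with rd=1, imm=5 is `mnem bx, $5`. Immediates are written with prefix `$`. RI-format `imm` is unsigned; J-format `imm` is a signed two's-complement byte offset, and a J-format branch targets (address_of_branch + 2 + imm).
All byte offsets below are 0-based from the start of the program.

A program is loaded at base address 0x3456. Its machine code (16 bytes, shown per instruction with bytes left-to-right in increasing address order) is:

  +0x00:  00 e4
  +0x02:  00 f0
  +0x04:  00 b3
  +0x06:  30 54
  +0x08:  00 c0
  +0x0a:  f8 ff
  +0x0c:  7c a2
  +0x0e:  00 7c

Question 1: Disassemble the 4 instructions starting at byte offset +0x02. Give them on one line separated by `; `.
+0x02: 00 f0 ⇒ word 0xf000 (little)
  op=0xf000>>12=0xf ⇒ jnz (J)
  [11:0] imm=0 = $0
+0x04: 00 b3 ⇒ word 0xb300 (little)
  op=0xb300>>12=0xb ⇒ cmp (RR)
  [11:10] rd=0 = ax
  [9:8] rs=3 = dx
+0x06: 30 54 ⇒ word 0x5430 (little)
  op=0x5430>>12=0x5 ⇒ set (RI)
  [11:10] rd=1 = bx
  [9:0] imm=48 = $48
+0x08: 00 c0 ⇒ word 0xc000 (little)
  op=0xc000>>12=0xc ⇒ psh (R)
  [11:10] rd=0 = ax

jnz $0; cmp ax, dx; set bx, $48; psh ax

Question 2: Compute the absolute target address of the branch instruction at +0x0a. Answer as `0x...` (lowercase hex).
0x345a

[0a] f8 ff → 0xfff8
  opcode bits[15:12]=0xf: jnz/J
  imm: (w>>0)&0xfff=0xff8 (s12→-8) → $-8
  target = base 0x3456 + off 0x0a + 2 + imm -8 = 0x345a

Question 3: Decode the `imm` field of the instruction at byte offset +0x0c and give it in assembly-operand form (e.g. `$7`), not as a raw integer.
$636

@+0c  little-endian(7c a2) = 0xa27c
  top 4b → 0xa → cmpi [RI]
  [11:10] rd=0 = ax
  [9:0] imm=636 = $636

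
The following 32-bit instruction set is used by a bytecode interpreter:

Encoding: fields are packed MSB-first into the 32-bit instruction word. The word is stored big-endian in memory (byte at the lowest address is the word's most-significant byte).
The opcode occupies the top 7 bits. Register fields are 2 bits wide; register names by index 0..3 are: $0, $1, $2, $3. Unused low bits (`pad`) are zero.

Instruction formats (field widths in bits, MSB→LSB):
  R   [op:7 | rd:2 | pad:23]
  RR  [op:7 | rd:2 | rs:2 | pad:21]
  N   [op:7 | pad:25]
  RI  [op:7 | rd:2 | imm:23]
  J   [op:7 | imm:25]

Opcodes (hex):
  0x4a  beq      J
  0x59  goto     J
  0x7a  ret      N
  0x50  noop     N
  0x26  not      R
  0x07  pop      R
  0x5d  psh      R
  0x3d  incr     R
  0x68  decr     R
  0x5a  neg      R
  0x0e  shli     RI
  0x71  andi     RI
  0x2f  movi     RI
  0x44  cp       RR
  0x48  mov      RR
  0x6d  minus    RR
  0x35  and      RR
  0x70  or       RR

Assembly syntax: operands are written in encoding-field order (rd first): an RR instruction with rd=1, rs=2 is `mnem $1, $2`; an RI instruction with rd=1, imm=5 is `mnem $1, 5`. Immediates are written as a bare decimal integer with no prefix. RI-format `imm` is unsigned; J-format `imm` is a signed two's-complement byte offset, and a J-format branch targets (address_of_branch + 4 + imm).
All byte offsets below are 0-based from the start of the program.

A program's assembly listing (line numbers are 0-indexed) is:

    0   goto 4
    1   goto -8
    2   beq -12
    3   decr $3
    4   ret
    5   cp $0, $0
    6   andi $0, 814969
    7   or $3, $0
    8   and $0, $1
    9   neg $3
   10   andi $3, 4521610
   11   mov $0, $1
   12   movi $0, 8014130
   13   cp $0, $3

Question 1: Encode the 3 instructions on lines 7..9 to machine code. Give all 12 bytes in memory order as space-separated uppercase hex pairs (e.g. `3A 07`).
E1 80 00 00 6A 20 00 00 B5 80 00 00

7. or fields op=0x70:7|rd=3:2|rs=0:2|pad=0:21 → word e1800000h → e1 80 00 00
8. and fields op=0x35:7|rd=0:2|rs=1:2|pad=0:21 → word 6a200000h → 6a 20 00 00
9. neg fields op=0x5a:7|rd=3:2|pad=0:23 → word b5800000h → b5 80 00 00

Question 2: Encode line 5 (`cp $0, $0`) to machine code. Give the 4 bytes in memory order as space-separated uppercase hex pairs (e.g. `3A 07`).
5. cp fields op=0x44:7|rd=0:2|rs=0:2|pad=0:21 → word 88000000h → 88 00 00 00

88 00 00 00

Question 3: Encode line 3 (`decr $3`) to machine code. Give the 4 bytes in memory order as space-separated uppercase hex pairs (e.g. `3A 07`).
line 3 (decr): pack op=0x68:7|rd=3:2|pad=0:23 = 0xd1800000; big→ d1 80 00 00

D1 80 00 00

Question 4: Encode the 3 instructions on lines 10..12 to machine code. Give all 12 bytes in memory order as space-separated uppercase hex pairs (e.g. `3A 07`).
E3 C4 FE 8A 90 20 00 00 5E 7A 49 32

line 10 (andi): pack op=0x71:7|rd=3:2|imm=4521610:23 = 0xe3c4fe8a; big→ e3 c4 fe 8a
line 11 (mov): pack op=0x48:7|rd=0:2|rs=1:2|pad=0:21 = 0x90200000; big→ 90 20 00 00
line 12 (movi): pack op=0x2f:7|rd=0:2|imm=8014130:23 = 0x5e7a4932; big→ 5e 7a 49 32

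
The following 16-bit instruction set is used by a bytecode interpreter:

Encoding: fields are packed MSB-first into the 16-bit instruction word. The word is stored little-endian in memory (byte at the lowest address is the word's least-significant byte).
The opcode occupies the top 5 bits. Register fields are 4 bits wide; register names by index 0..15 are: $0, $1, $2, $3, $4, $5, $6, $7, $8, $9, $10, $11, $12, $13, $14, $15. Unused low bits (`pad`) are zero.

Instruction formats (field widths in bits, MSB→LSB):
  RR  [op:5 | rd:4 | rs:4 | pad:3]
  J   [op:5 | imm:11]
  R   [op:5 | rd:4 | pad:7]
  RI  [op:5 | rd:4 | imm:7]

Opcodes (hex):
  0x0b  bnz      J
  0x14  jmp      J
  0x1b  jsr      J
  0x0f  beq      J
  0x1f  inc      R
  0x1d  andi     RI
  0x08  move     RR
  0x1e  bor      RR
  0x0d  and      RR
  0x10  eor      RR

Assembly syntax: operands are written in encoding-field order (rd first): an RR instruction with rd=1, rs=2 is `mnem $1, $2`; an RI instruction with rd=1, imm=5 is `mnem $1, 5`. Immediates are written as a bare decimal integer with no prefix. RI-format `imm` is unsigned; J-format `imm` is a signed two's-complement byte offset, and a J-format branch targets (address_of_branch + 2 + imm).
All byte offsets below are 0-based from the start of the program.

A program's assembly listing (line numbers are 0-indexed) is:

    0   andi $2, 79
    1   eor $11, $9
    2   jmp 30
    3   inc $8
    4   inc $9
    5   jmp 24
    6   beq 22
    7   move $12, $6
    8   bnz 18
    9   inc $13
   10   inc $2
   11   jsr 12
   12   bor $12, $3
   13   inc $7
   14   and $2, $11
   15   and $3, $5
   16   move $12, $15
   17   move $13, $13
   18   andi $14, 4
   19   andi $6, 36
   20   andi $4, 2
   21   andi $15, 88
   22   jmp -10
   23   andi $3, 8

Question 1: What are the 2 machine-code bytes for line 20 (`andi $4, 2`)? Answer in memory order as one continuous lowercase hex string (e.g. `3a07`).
02ea

L20: andi op=0x1d:5|rd=4:4|imm=2:7 ⇒ 0xea02 ⇒ little 02 ea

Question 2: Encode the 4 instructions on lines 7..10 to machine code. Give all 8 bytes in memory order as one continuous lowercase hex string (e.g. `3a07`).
3046125880fe00f9

7. move fields op=0x8:5|rd=12:4|rs=6:4|pad=0:3 → word 4630h → 30 46
8. bnz fields op=0xb:5|imm=18:11 → word 5812h → 12 58
9. inc fields op=0x1f:5|rd=13:4|pad=0:7 → word fe80h → 80 fe
10. inc fields op=0x1f:5|rd=2:4|pad=0:7 → word f900h → 00 f9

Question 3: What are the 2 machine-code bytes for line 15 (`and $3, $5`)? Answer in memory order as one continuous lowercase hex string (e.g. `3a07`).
L15: and op=0xd:5|rd=3:4|rs=5:4|pad=0:3 ⇒ 0x69a8 ⇒ little a8 69

a869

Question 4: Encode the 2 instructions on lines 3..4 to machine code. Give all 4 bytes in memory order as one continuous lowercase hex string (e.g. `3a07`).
L3: inc op=0x1f:5|rd=8:4|pad=0:7 ⇒ 0xfc00 ⇒ little 00 fc
L4: inc op=0x1f:5|rd=9:4|pad=0:7 ⇒ 0xfc80 ⇒ little 80 fc

00fc80fc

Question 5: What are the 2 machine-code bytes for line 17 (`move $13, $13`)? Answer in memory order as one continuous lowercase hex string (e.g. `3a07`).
17. move fields op=0x8:5|rd=13:4|rs=13:4|pad=0:3 → word 46e8h → e8 46

e846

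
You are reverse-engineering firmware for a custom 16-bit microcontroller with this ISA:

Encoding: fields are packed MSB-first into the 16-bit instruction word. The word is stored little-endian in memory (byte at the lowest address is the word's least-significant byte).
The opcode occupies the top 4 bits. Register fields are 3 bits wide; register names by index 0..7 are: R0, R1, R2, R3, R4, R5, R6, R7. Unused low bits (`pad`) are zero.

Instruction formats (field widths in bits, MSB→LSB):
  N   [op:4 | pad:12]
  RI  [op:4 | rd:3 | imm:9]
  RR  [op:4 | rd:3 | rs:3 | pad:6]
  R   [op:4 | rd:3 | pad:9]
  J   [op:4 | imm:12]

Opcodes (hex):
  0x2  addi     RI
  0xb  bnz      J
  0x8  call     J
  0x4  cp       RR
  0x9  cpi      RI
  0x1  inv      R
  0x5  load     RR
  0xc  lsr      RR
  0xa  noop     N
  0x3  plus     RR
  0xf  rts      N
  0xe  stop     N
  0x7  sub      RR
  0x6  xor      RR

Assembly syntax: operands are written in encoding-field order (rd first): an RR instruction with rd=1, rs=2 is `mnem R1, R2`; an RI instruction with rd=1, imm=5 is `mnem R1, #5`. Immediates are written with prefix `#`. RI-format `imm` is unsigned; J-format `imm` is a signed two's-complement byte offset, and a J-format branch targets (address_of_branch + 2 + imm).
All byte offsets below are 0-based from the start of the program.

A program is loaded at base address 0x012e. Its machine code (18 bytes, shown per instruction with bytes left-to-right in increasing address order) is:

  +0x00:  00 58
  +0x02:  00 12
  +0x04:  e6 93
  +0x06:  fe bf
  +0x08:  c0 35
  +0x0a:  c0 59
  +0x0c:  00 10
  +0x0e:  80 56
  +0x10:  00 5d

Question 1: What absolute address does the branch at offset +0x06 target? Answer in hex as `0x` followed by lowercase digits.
0x0134

off 0x06: read fe bf as little → 0xbffe
  opcode bits[15:12]=0xb: bnz/J
  imm@[11:0]=0xffe (s12→-2) ⇒ #-2
  target = base 0x012e + off 0x06 + 2 + imm -2 = 0x0134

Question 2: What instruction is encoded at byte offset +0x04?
cpi R1, #486

off 0x04: read e6 93 as little → 0x93e6
  top 4b → 0x9 → cpi [RI]
  rd@[11:9]=0x1 ⇒ R1
  imm@[8:0]=0x1e6 ⇒ #486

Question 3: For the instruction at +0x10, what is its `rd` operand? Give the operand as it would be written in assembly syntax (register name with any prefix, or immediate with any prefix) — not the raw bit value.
R6

off 0x10: read 00 5d as little → 0x5d00
  opcode bits[15:12]=0x5: load/RR
  rd@[11:9]=0x6 ⇒ R6
  rs@[8:6]=0x4 ⇒ R4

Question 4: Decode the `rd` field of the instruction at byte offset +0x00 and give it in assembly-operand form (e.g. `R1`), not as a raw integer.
R4

[00] 00 58 → 0x5800
  op=0x5800>>12=0x5 ⇒ load (RR)
  rd: (w>>9)&0x7=0x4 → R4
  rs: (w>>6)&0x7=0x0 → R0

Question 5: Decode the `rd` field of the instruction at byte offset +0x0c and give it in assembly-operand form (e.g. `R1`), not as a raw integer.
R0

@+0c  little-endian(00 10) = 0x1000
  op=0x1000>>12=0x1 ⇒ inv (R)
  rd: (w>>9)&0x7=0x0 → R0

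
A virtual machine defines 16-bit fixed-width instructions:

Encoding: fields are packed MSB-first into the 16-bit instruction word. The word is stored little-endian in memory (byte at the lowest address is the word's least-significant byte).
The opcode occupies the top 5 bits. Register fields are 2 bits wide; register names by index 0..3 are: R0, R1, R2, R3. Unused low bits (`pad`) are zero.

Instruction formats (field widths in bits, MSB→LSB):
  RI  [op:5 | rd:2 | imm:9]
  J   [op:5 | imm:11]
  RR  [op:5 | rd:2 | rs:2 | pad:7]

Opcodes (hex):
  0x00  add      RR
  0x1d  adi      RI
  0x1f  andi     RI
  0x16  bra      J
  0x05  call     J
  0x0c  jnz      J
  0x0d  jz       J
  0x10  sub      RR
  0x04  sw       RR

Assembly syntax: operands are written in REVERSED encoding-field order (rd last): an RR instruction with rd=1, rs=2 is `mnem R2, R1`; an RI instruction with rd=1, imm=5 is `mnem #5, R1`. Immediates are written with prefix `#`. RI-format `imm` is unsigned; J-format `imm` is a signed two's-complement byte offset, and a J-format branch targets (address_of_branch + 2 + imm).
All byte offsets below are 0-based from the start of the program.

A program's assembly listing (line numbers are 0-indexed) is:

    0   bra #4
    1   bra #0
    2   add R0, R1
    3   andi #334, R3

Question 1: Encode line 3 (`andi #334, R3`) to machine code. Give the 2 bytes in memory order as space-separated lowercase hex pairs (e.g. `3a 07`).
4e ff

3. andi fields op=0x1f:5|rd=3:2|imm=334:9 → word ff4eh → 4e ff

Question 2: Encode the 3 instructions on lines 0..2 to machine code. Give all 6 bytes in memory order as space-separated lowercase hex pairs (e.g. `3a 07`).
04 b0 00 b0 00 02

line 0 (bra): pack op=0x16:5|imm=4:11 = 0xb004; little→ 04 b0
line 1 (bra): pack op=0x16:5|imm=0:11 = 0xb000; little→ 00 b0
line 2 (add): pack op=0x0:5|rd=1:2|rs=0:2|pad=0:7 = 0x0200; little→ 00 02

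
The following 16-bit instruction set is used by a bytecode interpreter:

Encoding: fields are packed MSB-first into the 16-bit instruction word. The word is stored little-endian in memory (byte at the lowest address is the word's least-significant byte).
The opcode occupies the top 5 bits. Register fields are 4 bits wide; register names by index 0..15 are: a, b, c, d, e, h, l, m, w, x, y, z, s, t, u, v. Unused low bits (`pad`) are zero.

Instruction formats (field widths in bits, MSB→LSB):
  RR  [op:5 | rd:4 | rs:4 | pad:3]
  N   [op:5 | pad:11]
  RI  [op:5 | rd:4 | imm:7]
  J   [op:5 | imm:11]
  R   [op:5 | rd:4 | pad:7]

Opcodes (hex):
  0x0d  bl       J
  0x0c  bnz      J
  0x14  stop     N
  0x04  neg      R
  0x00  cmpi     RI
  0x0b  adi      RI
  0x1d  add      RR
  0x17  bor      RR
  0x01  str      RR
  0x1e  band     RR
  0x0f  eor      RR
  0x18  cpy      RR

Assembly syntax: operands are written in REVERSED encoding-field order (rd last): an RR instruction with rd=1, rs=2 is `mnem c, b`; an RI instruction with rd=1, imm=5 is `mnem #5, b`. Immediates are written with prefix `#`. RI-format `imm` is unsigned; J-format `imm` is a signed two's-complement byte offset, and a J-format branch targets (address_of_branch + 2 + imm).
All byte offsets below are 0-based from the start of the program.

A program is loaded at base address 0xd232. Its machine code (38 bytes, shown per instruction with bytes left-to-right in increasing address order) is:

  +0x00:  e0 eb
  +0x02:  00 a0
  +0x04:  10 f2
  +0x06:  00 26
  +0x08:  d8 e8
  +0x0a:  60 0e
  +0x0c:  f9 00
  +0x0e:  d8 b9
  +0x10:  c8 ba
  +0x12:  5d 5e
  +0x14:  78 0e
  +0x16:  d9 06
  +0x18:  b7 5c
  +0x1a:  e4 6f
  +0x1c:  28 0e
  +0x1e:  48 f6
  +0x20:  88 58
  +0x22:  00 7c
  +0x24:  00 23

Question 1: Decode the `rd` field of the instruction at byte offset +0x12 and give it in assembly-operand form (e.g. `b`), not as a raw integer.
s

+0x12: 5d 5e ⇒ word 0x5e5d (little)
  opcode bits[15:11]=0xb: adi/RI
  [10:7] rd=12 = s
  [6:0] imm=93 = #93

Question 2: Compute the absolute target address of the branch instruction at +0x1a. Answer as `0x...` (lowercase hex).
0xd232

@+1a  little-endian(e4 6f) = 0x6fe4
  opcode bits[15:11]=0xd: bl/J
  [10:0] imm=2020 (s11→-28) = #-28
  target = base 0xd232 + off 0x1a + 2 + imm -28 = 0xd232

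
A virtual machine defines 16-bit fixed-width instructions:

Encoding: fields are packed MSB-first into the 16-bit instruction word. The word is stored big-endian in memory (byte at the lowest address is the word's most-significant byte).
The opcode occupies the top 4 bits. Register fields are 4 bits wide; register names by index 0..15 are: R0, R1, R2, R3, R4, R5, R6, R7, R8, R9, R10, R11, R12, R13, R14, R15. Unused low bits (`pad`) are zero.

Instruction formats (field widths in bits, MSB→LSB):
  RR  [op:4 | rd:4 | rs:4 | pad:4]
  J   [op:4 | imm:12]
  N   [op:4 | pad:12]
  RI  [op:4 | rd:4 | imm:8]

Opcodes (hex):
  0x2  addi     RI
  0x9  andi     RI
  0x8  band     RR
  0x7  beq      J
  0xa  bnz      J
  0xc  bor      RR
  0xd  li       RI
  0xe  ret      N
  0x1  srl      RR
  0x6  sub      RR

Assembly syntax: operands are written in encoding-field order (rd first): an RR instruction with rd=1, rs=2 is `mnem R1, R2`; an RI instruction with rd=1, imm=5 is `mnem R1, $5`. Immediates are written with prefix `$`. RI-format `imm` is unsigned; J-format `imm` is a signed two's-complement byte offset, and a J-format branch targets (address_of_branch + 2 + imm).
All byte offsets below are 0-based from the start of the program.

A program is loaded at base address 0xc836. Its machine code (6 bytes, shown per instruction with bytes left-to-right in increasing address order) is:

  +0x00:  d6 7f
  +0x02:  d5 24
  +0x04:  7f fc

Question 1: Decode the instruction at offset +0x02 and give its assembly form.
@+02  big-endian(d5 24) = 0xd524
  opcode bits[15:12]=0xd: li/RI
  rd: (w>>8)&0xf=0x5 → R5
  imm: (w>>0)&0xff=0x24 → $36

li R5, $36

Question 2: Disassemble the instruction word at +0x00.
off 0x00: read d6 7f as big → 0xd67f
  top 4b → 0xd → li [RI]
  rd: (w>>8)&0xf=0x6 → R6
  imm: (w>>0)&0xff=0x7f → $127

li R6, $127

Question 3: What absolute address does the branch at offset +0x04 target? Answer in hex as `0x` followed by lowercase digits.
0xc838

+0x04: 7f fc ⇒ word 0x7ffc (big)
  opcode bits[15:12]=0x7: beq/J
  imm@[11:0]=0xffc (s12→-4) ⇒ $-4
  target = base 0xc836 + off 0x04 + 2 + imm -4 = 0xc838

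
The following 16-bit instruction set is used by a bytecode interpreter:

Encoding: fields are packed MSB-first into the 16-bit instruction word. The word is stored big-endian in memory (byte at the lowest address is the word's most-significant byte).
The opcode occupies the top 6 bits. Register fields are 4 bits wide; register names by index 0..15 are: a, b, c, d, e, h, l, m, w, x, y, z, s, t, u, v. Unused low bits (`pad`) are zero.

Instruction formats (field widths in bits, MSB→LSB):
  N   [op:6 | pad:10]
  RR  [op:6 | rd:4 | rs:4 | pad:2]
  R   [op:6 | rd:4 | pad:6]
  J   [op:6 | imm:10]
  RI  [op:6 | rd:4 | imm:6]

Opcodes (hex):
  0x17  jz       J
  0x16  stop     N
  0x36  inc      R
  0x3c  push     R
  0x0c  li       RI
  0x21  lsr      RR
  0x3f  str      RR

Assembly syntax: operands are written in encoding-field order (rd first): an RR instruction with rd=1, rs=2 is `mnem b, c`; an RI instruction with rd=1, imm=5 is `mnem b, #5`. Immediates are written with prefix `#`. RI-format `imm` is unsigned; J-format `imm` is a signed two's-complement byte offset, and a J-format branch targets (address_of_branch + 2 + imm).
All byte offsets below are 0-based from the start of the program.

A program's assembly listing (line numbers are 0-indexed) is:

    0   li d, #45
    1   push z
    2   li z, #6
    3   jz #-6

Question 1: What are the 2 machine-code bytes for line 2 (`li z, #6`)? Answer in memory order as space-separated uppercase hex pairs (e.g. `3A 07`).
32 C6

L2: li op=0xc:6|rd=11:4|imm=6:6 ⇒ 0x32c6 ⇒ big 32 c6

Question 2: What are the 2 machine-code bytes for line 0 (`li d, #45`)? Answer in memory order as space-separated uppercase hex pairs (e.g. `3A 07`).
30 ED

L0: li op=0xc:6|rd=3:4|imm=45:6 ⇒ 0x30ed ⇒ big 30 ed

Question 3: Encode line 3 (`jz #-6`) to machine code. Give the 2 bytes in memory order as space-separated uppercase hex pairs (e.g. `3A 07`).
5F FA

3. jz fields op=0x17:6|imm=-6:10 → word 5ffah → 5f fa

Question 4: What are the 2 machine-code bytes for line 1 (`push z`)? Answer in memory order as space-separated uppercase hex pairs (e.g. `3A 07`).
F2 C0

1. push fields op=0x3c:6|rd=11:4|pad=0:6 → word f2c0h → f2 c0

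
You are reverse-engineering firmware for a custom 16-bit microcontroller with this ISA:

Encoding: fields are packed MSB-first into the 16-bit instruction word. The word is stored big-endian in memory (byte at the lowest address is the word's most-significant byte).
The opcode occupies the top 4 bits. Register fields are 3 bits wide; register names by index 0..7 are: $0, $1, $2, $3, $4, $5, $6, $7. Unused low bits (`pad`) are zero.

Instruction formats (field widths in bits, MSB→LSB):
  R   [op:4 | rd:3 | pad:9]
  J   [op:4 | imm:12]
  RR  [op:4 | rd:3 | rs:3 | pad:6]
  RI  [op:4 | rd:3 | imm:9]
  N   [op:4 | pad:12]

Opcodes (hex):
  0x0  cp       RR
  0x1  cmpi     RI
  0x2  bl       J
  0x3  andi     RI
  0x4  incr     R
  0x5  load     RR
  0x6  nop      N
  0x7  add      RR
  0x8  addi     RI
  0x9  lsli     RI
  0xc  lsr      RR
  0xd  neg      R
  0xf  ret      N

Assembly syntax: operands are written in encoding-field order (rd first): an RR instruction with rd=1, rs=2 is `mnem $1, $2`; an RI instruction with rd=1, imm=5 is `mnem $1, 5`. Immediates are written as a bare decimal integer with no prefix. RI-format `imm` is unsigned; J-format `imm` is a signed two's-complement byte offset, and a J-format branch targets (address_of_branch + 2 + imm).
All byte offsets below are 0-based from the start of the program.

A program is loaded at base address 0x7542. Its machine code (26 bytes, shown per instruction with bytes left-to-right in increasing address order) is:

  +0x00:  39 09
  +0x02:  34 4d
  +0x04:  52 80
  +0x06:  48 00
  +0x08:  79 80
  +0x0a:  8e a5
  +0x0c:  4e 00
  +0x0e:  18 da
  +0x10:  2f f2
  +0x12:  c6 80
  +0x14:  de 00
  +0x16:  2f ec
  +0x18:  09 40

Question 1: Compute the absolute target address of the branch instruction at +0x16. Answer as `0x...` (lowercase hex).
0x7546

@+16  big-endian(2f ec) = 0x2fec
  top 4b → 0x2 → bl [J]
  imm@[11:0]=0xfec (s12→-20) ⇒ -20
  target = base 0x7542 + off 0x16 + 2 + imm -20 = 0x7546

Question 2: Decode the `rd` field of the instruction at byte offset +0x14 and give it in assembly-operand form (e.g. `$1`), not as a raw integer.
off 0x14: read de 00 as big → 0xde00
  opcode bits[15:12]=0xd: neg/R
  [11:9] rd=7 = $7

$7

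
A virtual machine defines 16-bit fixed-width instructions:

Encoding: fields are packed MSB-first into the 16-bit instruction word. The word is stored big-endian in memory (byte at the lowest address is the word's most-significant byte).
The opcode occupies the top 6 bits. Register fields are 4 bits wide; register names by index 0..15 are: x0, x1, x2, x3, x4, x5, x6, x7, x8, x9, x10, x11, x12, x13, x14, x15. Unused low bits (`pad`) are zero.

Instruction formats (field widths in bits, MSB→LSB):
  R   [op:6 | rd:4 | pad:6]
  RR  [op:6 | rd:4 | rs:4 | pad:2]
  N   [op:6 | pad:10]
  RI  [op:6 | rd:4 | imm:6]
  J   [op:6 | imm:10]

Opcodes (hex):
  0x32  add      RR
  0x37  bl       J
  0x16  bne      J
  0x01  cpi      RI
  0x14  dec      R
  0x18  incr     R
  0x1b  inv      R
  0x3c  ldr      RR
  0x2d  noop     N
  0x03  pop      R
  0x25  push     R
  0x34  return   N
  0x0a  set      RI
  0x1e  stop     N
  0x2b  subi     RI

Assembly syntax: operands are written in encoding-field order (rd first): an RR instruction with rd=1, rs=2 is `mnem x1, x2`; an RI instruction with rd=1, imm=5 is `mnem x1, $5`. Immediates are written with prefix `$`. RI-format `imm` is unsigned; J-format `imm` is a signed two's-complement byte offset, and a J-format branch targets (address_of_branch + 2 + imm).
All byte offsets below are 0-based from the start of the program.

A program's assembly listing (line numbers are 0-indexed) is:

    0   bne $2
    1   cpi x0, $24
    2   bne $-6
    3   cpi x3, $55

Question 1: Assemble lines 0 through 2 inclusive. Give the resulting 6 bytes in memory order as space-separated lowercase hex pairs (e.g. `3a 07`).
58 02 04 18 5b fa

0. bne fields op=0x16:6|imm=2:10 → word 5802h → 58 02
1. cpi fields op=0x1:6|rd=0:4|imm=24:6 → word 0418h → 04 18
2. bne fields op=0x16:6|imm=-6:10 → word 5bfah → 5b fa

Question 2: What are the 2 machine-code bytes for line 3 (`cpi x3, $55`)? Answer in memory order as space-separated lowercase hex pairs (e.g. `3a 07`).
line 3 (cpi): pack op=0x1:6|rd=3:4|imm=55:6 = 0x04f7; big→ 04 f7

04 f7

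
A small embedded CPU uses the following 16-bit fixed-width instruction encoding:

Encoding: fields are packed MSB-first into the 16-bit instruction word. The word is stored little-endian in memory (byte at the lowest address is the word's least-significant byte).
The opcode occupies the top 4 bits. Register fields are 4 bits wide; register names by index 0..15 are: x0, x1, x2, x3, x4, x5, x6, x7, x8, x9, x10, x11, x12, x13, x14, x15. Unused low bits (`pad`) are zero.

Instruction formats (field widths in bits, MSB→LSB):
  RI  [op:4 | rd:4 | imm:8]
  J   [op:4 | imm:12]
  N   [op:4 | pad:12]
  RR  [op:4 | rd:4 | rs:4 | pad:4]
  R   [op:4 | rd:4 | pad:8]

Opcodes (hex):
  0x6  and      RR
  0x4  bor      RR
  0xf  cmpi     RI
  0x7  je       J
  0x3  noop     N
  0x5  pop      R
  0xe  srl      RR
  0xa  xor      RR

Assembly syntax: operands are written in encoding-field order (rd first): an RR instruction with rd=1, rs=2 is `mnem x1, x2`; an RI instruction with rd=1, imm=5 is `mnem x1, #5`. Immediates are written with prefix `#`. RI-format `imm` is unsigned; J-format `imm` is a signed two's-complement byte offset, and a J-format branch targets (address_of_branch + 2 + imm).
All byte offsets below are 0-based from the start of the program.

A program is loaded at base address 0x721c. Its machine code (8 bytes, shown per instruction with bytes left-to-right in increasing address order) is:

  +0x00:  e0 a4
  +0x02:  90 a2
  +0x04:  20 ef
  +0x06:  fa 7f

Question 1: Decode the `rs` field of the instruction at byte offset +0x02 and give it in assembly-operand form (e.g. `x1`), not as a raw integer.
@+02  little-endian(90 a2) = 0xa290
  opcode bits[15:12]=0xa: xor/RR
  rd@[11:8]=0x2 ⇒ x2
  rs@[7:4]=0x9 ⇒ x9

x9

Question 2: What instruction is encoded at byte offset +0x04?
srl x15, x2

@+04  little-endian(20 ef) = 0xef20
  top 4b → 0xe → srl [RR]
  rd@[11:8]=0xf ⇒ x15
  rs@[7:4]=0x2 ⇒ x2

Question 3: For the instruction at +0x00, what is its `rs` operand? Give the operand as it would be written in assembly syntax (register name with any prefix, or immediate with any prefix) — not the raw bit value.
[00] e0 a4 → 0xa4e0
  top 4b → 0xa → xor [RR]
  rd: (w>>8)&0xf=0x4 → x4
  rs: (w>>4)&0xf=0xe → x14

x14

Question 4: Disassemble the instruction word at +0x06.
je #-6

@+06  little-endian(fa 7f) = 0x7ffa
  op=0x7ffa>>12=0x7 ⇒ je (J)
  [11:0] imm=4090 (s12→-6) = #-6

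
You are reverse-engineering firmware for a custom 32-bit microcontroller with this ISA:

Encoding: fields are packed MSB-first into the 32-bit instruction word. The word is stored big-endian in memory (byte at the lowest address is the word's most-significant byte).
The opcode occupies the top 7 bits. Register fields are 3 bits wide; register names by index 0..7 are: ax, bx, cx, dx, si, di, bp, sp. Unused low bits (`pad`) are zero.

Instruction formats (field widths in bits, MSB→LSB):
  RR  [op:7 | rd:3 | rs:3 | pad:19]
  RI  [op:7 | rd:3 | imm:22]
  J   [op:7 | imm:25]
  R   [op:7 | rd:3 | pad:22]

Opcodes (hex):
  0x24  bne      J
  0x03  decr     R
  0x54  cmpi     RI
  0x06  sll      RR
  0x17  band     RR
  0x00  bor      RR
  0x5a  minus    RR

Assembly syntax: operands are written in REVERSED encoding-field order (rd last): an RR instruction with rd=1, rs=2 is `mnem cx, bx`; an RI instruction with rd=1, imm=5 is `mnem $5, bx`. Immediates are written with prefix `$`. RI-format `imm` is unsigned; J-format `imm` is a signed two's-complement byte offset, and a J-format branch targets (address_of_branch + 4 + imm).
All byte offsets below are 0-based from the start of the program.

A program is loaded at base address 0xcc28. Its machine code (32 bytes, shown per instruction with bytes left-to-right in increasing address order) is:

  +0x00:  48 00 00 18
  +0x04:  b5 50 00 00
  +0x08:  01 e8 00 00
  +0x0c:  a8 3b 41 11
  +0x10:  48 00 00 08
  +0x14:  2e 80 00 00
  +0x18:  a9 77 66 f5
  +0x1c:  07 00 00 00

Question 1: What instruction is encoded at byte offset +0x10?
off 0x10: read 48 00 00 08 as big → 0x48000008
  op=0x48000008>>25=0x24 ⇒ bne (J)
  [24:0] imm=8 = $8

bne $8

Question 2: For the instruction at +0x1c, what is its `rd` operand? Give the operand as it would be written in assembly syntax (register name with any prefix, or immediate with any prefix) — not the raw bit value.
si

off 0x1c: read 07 00 00 00 as big → 0x07000000
  top 7b → 0x3 → decr [R]
  [24:22] rd=4 = si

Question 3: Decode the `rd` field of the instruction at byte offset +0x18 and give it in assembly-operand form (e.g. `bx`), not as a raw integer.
off 0x18: read a9 77 66 f5 as big → 0xa97766f5
  opcode bits[31:25]=0x54: cmpi/RI
  [24:22] rd=5 = di
  [21:0] imm=3630837 = $3630837

di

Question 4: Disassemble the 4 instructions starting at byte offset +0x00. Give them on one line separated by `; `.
bne $24; minus cx, di; bor di, sp; cmpi $3883281, ax

off 0x00: read 48 00 00 18 as big → 0x48000018
  opcode bits[31:25]=0x24: bne/J
  imm: (w>>0)&0x1ffffff=0x18 → $24
off 0x04: read b5 50 00 00 as big → 0xb5500000
  opcode bits[31:25]=0x5a: minus/RR
  rd: (w>>22)&0x7=0x5 → di
  rs: (w>>19)&0x7=0x2 → cx
off 0x08: read 01 e8 00 00 as big → 0x01e80000
  opcode bits[31:25]=0x0: bor/RR
  rd: (w>>22)&0x7=0x7 → sp
  rs: (w>>19)&0x7=0x5 → di
off 0x0c: read a8 3b 41 11 as big → 0xa83b4111
  opcode bits[31:25]=0x54: cmpi/RI
  rd: (w>>22)&0x7=0x0 → ax
  imm: (w>>0)&0x3fffff=0x3b4111 → $3883281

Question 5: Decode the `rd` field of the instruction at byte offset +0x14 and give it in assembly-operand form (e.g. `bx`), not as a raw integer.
[14] 2e 80 00 00 → 0x2e800000
  opcode bits[31:25]=0x17: band/RR
  [24:22] rd=2 = cx
  [21:19] rs=0 = ax

cx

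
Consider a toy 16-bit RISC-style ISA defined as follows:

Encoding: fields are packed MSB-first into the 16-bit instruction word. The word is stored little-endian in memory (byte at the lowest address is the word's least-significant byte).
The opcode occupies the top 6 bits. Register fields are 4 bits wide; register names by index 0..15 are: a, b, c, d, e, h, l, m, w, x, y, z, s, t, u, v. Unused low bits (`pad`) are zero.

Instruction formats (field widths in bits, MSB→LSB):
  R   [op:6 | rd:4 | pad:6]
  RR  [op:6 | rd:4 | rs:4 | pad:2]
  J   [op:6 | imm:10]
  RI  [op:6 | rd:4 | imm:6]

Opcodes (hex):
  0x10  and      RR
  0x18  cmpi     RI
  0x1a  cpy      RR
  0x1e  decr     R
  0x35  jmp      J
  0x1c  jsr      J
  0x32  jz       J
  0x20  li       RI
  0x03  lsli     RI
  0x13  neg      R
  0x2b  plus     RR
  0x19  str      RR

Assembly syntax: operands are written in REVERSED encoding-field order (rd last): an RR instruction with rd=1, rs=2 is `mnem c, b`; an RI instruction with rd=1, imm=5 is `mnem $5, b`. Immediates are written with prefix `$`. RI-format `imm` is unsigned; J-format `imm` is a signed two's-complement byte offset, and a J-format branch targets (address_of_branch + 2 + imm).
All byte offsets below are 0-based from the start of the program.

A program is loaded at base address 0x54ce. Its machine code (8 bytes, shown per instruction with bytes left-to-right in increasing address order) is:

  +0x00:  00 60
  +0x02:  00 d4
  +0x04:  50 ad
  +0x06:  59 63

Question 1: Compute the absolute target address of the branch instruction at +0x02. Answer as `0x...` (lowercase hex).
off 0x02: read 00 d4 as little → 0xd400
  opcode bits[15:10]=0x35: jmp/J
  imm: (w>>0)&0x3ff=0x0 → $0
  target = base 0x54ce + off 0x02 + 2 + imm 0 = 0x54d2

0x54d2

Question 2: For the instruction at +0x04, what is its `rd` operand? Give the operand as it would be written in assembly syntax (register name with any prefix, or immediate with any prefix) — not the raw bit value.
+0x04: 50 ad ⇒ word 0xad50 (little)
  top 6b → 0x2b → plus [RR]
  rd: (w>>6)&0xf=0x5 → h
  rs: (w>>2)&0xf=0x4 → e

h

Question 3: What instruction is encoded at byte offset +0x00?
cmpi $0, a

off 0x00: read 00 60 as little → 0x6000
  opcode bits[15:10]=0x18: cmpi/RI
  [9:6] rd=0 = a
  [5:0] imm=0 = $0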